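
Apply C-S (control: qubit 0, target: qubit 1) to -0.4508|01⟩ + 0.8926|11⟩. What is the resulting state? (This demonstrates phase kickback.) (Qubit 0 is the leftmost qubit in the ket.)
-0.4508|01⟩ + 0.8926i|11⟩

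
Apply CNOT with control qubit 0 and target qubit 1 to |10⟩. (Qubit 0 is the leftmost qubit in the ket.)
|11⟩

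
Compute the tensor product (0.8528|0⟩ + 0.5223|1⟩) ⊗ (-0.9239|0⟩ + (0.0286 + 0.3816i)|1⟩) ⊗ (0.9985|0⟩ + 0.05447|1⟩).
-0.7867|000⟩ - 0.04292|001⟩ + (0.02435 + 0.3249i)|010⟩ + (0.001329 + 0.01773i)|011⟩ - 0.4818|100⟩ - 0.02628|101⟩ + (0.01492 + 0.199i)|110⟩ + (0.0008137 + 0.01086i)|111⟩

amp(|b₁b₂…⟩) = product of the factor amplitudes for bits b₁, b₂, …; only kets whose every factor amplitude is nonzero survive.
|000⟩: (0.8528)(-0.9239)(0.9985) = -0.7867
|001⟩: (0.8528)(-0.9239)(0.05447) = -0.04292
|010⟩: (0.8528)(0.0286 + 0.3816i)(0.9985) = (0.02435 + 0.3249i)
|011⟩: (0.8528)(0.0286 + 0.3816i)(0.05447) = (0.001329 + 0.01773i)
|100⟩: (0.5223)(-0.9239)(0.9985) = -0.4818
|101⟩: (0.5223)(-0.9239)(0.05447) = -0.02628
|110⟩: (0.5223)(0.0286 + 0.3816i)(0.9985) = (0.01492 + 0.199i)
|111⟩: (0.5223)(0.0286 + 0.3816i)(0.05447) = (0.0008137 + 0.01086i)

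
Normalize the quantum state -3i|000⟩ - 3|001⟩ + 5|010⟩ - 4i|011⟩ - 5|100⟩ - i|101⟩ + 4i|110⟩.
-0.2985i|000⟩ - 0.2985|001⟩ + 0.4975|010⟩ - 0.398i|011⟩ - 0.4975|100⟩ - 0.0995i|101⟩ + 0.398i|110⟩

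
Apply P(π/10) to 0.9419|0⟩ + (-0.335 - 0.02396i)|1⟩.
0.9419|0⟩ + (-0.3112 - 0.1263i)|1⟩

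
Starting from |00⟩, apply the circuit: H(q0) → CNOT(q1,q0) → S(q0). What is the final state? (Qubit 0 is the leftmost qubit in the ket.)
1/√2|00⟩ + (1/√2)i|10⟩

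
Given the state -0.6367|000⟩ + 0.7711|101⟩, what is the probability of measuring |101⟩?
0.5946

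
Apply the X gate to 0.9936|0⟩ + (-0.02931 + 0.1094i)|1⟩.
(-0.02931 + 0.1094i)|0⟩ + 0.9936|1⟩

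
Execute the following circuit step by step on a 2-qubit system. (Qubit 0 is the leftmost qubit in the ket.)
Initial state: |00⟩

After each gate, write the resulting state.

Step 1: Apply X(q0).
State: |10⟩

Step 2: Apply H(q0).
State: 1/√2|00⟩ - 1/√2|10⟩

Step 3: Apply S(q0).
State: 1/√2|00⟩ - (1/√2)i|10⟩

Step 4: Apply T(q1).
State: 1/√2|00⟩ - (1/√2)i|10⟩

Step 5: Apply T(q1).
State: 1/√2|00⟩ - (1/√2)i|10⟩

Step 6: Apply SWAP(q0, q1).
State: 1/√2|00⟩ - (1/√2)i|01⟩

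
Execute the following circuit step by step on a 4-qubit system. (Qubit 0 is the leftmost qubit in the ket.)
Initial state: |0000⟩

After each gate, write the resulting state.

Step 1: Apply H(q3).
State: 1/√2|0000⟩ + 1/√2|0001⟩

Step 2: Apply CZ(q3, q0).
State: 1/√2|0000⟩ + 1/√2|0001⟩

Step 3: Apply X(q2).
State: 1/√2|0010⟩ + 1/√2|0011⟩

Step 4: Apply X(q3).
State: 1/√2|0010⟩ + 1/√2|0011⟩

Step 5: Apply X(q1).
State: 1/√2|0110⟩ + 1/√2|0111⟩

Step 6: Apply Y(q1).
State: -(1/√2)i|0010⟩ - (1/√2)i|0011⟩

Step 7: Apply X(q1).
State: -(1/√2)i|0110⟩ - (1/√2)i|0111⟩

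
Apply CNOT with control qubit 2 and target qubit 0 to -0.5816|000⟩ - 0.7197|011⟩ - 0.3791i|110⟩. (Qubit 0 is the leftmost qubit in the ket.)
-0.5816|000⟩ - 0.3791i|110⟩ - 0.7197|111⟩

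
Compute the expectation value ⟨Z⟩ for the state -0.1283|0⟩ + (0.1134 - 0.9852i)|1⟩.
-0.967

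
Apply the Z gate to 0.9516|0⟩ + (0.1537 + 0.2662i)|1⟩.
0.9516|0⟩ + (-0.1537 - 0.2662i)|1⟩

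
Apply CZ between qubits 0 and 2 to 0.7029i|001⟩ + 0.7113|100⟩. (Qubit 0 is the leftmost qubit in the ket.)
0.7029i|001⟩ + 0.7113|100⟩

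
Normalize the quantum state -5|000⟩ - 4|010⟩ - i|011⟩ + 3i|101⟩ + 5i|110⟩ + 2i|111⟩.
-0.559|000⟩ - 1/√5|010⟩ - 0.1118i|011⟩ + 0.3354i|101⟩ + 0.559i|110⟩ + 0.2236i|111⟩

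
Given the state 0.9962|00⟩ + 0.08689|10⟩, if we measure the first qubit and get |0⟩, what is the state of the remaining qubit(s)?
|0⟩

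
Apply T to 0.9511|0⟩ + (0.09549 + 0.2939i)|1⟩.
0.9511|0⟩ + (-0.1403 + 0.2753i)|1⟩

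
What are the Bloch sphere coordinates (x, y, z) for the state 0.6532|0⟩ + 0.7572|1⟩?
(0.9892, 0, -0.1467)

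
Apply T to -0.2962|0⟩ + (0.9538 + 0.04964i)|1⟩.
-0.2962|0⟩ + (0.6393 + 0.7095i)|1⟩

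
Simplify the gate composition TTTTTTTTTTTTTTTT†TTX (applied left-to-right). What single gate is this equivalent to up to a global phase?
X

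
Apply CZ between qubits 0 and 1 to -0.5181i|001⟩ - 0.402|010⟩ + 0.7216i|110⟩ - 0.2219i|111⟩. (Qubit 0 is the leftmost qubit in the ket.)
-0.5181i|001⟩ - 0.402|010⟩ - 0.7216i|110⟩ + 0.2219i|111⟩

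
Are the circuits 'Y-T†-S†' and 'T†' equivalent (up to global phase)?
No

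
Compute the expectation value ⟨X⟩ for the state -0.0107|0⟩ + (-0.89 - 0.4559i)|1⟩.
0.01905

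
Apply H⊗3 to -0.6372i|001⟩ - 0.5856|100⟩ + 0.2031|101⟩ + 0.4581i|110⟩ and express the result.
(-0.1352 - 0.06332i)|000⟩ + (-0.2788 + 0.3872i)|001⟩ + (-0.1352 - 0.3872i)|010⟩ + (-0.2788 + 0.06332i)|011⟩ + (0.1352 - 0.3872i)|100⟩ + (0.2788 + 0.06332i)|101⟩ + (0.1352 - 0.06332i)|110⟩ + (0.2788 + 0.3872i)|111⟩

H⊗3 gives amp(|y⟩) = (1/2√2) Σ_x (−1)^(x·y) amp(|x⟩), where x·y is the number of positions in which both x and y have a 1.
|000⟩: (-0.6372i - 0.5856 + 0.2031 + 0.4581i)/(2√2) = (-0.1352 - 0.06332i)
|001⟩: (0.6372i - 0.5856 - 0.2031 + 0.4581i)/(2√2) = (-0.2788 + 0.3872i)
|010⟩: (-0.6372i - 0.5856 + 0.2031 - 0.4581i)/(2√2) = (-0.1352 - 0.3872i)
|011⟩: (0.6372i - 0.5856 - 0.2031 - 0.4581i)/(2√2) = (-0.2788 + 0.06332i)
|100⟩: (-0.6372i + 0.5856 - 0.2031 - 0.4581i)/(2√2) = (0.1352 - 0.3872i)
|101⟩: (0.6372i + 0.5856 + 0.2031 - 0.4581i)/(2√2) = (0.2788 + 0.06332i)
|110⟩: (-0.6372i + 0.5856 - 0.2031 + 0.4581i)/(2√2) = (0.1352 - 0.06332i)
|111⟩: (0.6372i + 0.5856 + 0.2031 + 0.4581i)/(2√2) = (0.2788 + 0.3872i)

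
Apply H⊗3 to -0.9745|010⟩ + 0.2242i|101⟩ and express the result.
(-0.3445 + 0.07927i)|000⟩ + (-0.3445 - 0.07927i)|001⟩ + (0.3445 + 0.07927i)|010⟩ + (0.3445 - 0.07927i)|011⟩ + (-0.3445 - 0.07927i)|100⟩ + (-0.3445 + 0.07927i)|101⟩ + (0.3445 - 0.07927i)|110⟩ + (0.3445 + 0.07927i)|111⟩

H⊗3 gives amp(|y⟩) = (1/2√2) Σ_x (−1)^(x·y) amp(|x⟩), where x·y is the number of positions in which both x and y have a 1.
|000⟩: (-0.9745 + 0.2242i)/(2√2) = (-0.3445 + 0.07927i)
|001⟩: (-0.9745 - 0.2242i)/(2√2) = (-0.3445 - 0.07927i)
|010⟩: (0.9745 + 0.2242i)/(2√2) = (0.3445 + 0.07927i)
|011⟩: (0.9745 - 0.2242i)/(2√2) = (0.3445 - 0.07927i)
|100⟩: (-0.9745 - 0.2242i)/(2√2) = (-0.3445 - 0.07927i)
|101⟩: (-0.9745 + 0.2242i)/(2√2) = (-0.3445 + 0.07927i)
|110⟩: (0.9745 - 0.2242i)/(2√2) = (0.3445 - 0.07927i)
|111⟩: (0.9745 + 0.2242i)/(2√2) = (0.3445 + 0.07927i)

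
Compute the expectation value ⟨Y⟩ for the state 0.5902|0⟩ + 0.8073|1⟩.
0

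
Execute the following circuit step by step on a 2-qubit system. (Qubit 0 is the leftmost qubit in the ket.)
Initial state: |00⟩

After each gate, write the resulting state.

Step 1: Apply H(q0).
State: 1/√2|00⟩ + 1/√2|10⟩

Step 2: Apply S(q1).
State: 1/√2|00⟩ + 1/√2|10⟩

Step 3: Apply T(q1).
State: 1/√2|00⟩ + 1/√2|10⟩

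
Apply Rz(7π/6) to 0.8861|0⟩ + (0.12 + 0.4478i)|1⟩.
(-0.2293 - 0.8559i)|0⟩ + (-0.4636 + 0.00001193i)|1⟩

Rz(7π/6) = [[e^(−iθ/2), 0], [0, e^(iθ/2)]] with e^(±iθ/2) = cos(θ/2) ± i·sin(θ/2); θ = 7π/6, cos(θ/2) ≈ -0.258819, sin(θ/2) ≈ 0.965926.
With a = amp(|0⟩) = 0.8861 and b = amp(|1⟩) = (0.12 + 0.4478i):
new amp(|0⟩) = (-0.258819 - 0.965926i)·a = (-0.2293 - 0.8559i)
new amp(|1⟩) = (-0.258819 + 0.965926i)·b = (-0.4636 + 0.00001193i)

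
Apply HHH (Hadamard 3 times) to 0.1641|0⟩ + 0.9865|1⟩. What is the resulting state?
0.8136|0⟩ - 0.5815|1⟩

H² = I, so H^3 = H: a single Hadamard. With (a, b) = (0.1641, 0.9865), H gives ((a + b)/√2, (a − b)/√2) = (0.8136, -0.5815).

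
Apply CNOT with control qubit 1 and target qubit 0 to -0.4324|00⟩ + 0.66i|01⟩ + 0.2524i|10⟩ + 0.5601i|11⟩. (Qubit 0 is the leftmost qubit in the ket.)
-0.4324|00⟩ + 0.5601i|01⟩ + 0.2524i|10⟩ + 0.66i|11⟩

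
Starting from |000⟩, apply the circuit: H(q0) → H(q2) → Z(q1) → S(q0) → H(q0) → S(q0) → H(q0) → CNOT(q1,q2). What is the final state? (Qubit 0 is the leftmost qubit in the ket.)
(1/2 + (1/2)i)|000⟩ + (1/2 + (1/2)i)|001⟩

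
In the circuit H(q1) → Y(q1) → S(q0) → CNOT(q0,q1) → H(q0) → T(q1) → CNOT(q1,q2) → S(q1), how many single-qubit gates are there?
6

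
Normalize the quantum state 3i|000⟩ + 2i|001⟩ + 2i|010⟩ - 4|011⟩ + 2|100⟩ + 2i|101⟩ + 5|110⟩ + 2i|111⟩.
0.3586i|000⟩ + 0.239i|001⟩ + 0.239i|010⟩ - 0.4781|011⟩ + 0.239|100⟩ + 0.239i|101⟩ + 0.5976|110⟩ + 0.239i|111⟩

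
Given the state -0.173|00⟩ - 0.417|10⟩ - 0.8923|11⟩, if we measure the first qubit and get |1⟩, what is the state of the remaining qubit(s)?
-0.4234|0⟩ - 0.906|1⟩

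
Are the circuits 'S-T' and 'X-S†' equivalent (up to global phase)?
No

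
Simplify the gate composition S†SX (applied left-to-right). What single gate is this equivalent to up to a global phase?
X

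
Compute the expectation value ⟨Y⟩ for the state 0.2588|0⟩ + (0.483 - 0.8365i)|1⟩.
-0.433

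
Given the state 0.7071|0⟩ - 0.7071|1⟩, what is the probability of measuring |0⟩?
0.5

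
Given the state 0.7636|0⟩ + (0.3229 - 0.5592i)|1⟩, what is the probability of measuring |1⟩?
0.417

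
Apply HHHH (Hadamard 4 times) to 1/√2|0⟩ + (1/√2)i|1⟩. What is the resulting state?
1/√2|0⟩ + (1/√2)i|1⟩

H² = I, so an even number of Hadamards cancels: H^4 = I and the state is unchanged.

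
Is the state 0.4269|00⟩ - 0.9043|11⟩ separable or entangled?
Entangled

Writing the state as a|00⟩ + b|01⟩ + c|10⟩ + d|11⟩, it is a product state iff ad − bc = 0.
Here (a, b, c, d) = (0.4269, 0, 0, -0.9043): ad − bc = (0.4269)(-0.9043) − (0)(0) = -0.386 ≠ 0, so the state is entangled.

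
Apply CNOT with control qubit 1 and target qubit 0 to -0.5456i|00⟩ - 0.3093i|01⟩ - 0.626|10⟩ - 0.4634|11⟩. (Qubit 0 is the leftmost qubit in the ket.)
-0.5456i|00⟩ - 0.4634|01⟩ - 0.626|10⟩ - 0.3093i|11⟩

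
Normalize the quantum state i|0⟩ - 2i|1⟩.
(1/√5)i|0⟩ - 0.8944i|1⟩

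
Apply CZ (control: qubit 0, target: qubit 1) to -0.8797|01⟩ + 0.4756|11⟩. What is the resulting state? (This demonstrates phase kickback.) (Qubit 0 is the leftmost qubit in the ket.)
-0.8797|01⟩ - 0.4756|11⟩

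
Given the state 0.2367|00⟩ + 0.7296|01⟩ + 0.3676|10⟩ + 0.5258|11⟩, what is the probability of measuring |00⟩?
0.05603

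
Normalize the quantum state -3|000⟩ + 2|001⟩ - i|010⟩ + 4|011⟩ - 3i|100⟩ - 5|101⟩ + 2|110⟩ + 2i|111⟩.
-1/√8|000⟩ + 0.2357|001⟩ - 0.1179i|010⟩ + 0.4714|011⟩ - (1/√8)i|100⟩ - 0.5893|101⟩ + 0.2357|110⟩ + 0.2357i|111⟩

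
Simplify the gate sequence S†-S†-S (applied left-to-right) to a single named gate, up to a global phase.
S†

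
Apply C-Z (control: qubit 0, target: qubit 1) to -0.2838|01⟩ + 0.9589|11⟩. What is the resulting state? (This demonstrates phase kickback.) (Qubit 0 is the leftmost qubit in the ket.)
-0.2838|01⟩ - 0.9589|11⟩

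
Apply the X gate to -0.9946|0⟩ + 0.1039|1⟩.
0.1039|0⟩ - 0.9946|1⟩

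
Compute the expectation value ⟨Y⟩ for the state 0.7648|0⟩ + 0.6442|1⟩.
0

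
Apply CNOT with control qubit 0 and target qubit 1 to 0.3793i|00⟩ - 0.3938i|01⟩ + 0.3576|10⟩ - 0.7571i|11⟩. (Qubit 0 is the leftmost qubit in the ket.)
0.3793i|00⟩ - 0.3938i|01⟩ - 0.7571i|10⟩ + 0.3576|11⟩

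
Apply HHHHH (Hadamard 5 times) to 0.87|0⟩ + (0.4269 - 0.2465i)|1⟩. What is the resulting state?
(0.917 - 0.1743i)|0⟩ + (0.3133 + 0.1743i)|1⟩

H² = I, so H^5 = H: a single Hadamard. With (a, b) = (0.87, (0.4269 - 0.2465i)), H gives ((a + b)/√2, (a − b)/√2) = ((0.917 - 0.1743i), (0.3133 + 0.1743i)).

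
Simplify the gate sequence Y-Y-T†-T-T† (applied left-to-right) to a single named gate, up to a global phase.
T†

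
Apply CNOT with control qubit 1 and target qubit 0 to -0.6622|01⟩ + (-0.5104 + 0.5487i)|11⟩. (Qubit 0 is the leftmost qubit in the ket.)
(-0.5104 + 0.5487i)|01⟩ - 0.6622|11⟩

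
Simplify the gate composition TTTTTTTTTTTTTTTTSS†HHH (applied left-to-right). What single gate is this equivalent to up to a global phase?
H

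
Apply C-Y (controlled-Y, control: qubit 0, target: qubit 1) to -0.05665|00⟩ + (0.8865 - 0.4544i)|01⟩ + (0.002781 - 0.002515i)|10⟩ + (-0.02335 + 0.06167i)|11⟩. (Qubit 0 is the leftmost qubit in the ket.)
-0.05665|00⟩ + (0.8865 - 0.4544i)|01⟩ + (0.06167 + 0.02335i)|10⟩ + (0.002515 + 0.002781i)|11⟩

C-Y leaves the control-|0⟩ kets |00⟩, |01⟩ unchanged and applies Y to qubit 1 on the control-|1⟩ pair (|10⟩, |11⟩).
Y = [[0, -i], [i, 0]].
With a = amp(|10⟩) = (0.002781 - 0.002515i) and b = amp(|11⟩) = (-0.02335 + 0.06167i):
new amp(|10⟩) = (-i)·b = (0.06167 + 0.02335i)
new amp(|11⟩) = (i)·a = (0.002515 + 0.002781i)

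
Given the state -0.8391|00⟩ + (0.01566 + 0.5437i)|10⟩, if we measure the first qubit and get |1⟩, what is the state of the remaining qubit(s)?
(0.02879 + 0.9996i)|0⟩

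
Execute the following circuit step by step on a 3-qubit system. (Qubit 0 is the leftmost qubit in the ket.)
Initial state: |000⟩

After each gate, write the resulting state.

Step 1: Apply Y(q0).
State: i|100⟩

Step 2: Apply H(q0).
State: (1/√2)i|000⟩ - (1/√2)i|100⟩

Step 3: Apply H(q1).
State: (1/2)i|000⟩ + (1/2)i|010⟩ - (1/2)i|100⟩ - (1/2)i|110⟩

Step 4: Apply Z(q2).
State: (1/2)i|000⟩ + (1/2)i|010⟩ - (1/2)i|100⟩ - (1/2)i|110⟩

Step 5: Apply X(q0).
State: -(1/2)i|000⟩ - (1/2)i|010⟩ + (1/2)i|100⟩ + (1/2)i|110⟩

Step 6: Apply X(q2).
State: -(1/2)i|001⟩ - (1/2)i|011⟩ + (1/2)i|101⟩ + (1/2)i|111⟩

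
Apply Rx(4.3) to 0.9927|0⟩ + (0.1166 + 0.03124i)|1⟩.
(-0.5172 - 0.09758i)|0⟩ + (-0.06382 - 0.8479i)|1⟩

Rx(4.3) = [[cos(θ/2), −i·sin(θ/2)], [−i·sin(θ/2), cos(θ/2)]]; θ = 4.3, cos(θ/2) ≈ -0.547358, sin(θ/2) ≈ 0.836899.
With a = amp(|0⟩) = 0.9927 and b = amp(|1⟩) = (0.1166 + 0.03124i):
new amp(|0⟩) = (-0.547358)·a + (-0.836899i)·b = (-0.5172 - 0.09758i)
new amp(|1⟩) = (-0.836899i)·a + (-0.547358)·b = (-0.06382 - 0.8479i)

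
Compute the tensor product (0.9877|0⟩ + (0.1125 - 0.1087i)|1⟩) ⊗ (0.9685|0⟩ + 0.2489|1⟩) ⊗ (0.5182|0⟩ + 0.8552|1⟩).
0.4957|000⟩ + 0.8181|001⟩ + 0.1274|010⟩ + 0.2102|011⟩ + (0.05646 - 0.05455i)|100⟩ + (0.09318 - 0.09003i)|101⟩ + (0.01451 - 0.01402i)|110⟩ + (0.02395 - 0.02314i)|111⟩

amp(|b₁b₂…⟩) = product of the factor amplitudes for bits b₁, b₂, …; only kets whose every factor amplitude is nonzero survive.
|000⟩: (0.9877)(0.9685)(0.5182) = 0.4957
|001⟩: (0.9877)(0.9685)(0.8552) = 0.8181
|010⟩: (0.9877)(0.2489)(0.5182) = 0.1274
|011⟩: (0.9877)(0.2489)(0.8552) = 0.2102
|100⟩: (0.1125 - 0.1087i)(0.9685)(0.5182) = (0.05646 - 0.05455i)
|101⟩: (0.1125 - 0.1087i)(0.9685)(0.8552) = (0.09318 - 0.09003i)
|110⟩: (0.1125 - 0.1087i)(0.2489)(0.5182) = (0.01451 - 0.01402i)
|111⟩: (0.1125 - 0.1087i)(0.2489)(0.8552) = (0.02395 - 0.02314i)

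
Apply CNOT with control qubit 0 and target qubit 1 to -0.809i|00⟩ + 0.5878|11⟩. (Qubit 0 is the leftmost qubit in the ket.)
-0.809i|00⟩ + 0.5878|10⟩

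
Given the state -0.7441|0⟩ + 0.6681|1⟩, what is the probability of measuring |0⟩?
0.5537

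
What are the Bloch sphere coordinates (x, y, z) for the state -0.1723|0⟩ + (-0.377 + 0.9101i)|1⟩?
(0.1299, -0.3136, -0.9407)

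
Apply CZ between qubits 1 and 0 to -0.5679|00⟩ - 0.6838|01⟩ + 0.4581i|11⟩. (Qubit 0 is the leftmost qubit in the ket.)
-0.5679|00⟩ - 0.6838|01⟩ - 0.4581i|11⟩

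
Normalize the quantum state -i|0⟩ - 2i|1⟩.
-(1/√5)i|0⟩ - 0.8944i|1⟩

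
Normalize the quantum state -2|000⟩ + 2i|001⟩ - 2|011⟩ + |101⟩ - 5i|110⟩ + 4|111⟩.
-0.2722|000⟩ + 0.2722i|001⟩ - 0.2722|011⟩ + 0.1361|101⟩ - 0.6804i|110⟩ + 0.5443|111⟩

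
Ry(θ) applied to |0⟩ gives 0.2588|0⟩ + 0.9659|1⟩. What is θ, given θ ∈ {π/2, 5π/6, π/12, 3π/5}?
5π/6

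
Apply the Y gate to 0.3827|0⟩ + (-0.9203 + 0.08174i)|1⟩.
(0.08174 + 0.9203i)|0⟩ + 0.3827i|1⟩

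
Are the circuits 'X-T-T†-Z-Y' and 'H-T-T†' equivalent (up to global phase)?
No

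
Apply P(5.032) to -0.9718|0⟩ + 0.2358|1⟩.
-0.9718|0⟩ + (0.07409 - 0.2239i)|1⟩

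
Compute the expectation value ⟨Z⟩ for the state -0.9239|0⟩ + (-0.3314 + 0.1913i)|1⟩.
0.7072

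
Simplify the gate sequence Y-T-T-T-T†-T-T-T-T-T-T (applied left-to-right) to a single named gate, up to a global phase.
Y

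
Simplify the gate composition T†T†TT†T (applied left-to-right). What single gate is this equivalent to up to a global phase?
T†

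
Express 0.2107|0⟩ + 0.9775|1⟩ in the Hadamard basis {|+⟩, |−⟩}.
0.8402|+⟩ - 0.5422|−⟩

With |ψ⟩ = α|0⟩ + β|1⟩, the Hadamard-basis coefficients are ⟨+|ψ⟩ = (α + β)/√2 and ⟨−|ψ⟩ = (α − β)/√2.
Here α = 0.2107, β = 0.9775: (α + β)/√2 = 0.8402, (α − β)/√2 = -0.5422.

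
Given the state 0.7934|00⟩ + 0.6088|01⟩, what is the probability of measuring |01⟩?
0.3706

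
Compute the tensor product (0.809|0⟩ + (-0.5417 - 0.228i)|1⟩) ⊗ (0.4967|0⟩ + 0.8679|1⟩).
0.4018|00⟩ + 0.7021|01⟩ + (-0.2691 - 0.1132i)|10⟩ + (-0.4701 - 0.1979i)|11⟩

amp(|b₁b₂…⟩) = product of the factor amplitudes for bits b₁, b₂, …; only kets whose every factor amplitude is nonzero survive.
|00⟩: (0.809)(0.4967) = 0.4018
|01⟩: (0.809)(0.8679) = 0.7021
|10⟩: (-0.5417 - 0.228i)(0.4967) = (-0.2691 - 0.1132i)
|11⟩: (-0.5417 - 0.228i)(0.8679) = (-0.4701 - 0.1979i)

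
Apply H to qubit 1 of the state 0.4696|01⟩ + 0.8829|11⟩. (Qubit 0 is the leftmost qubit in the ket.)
0.3321|00⟩ - 0.3321|01⟩ + 0.6243|10⟩ - 0.6243|11⟩

H on qubit 1 mixes each pair of kets that differ only in qubit 1: amplitudes (a, b) of (|…0…⟩, |…1…⟩) become ((a + b)/√2, (a − b)/√2). Kets absent from the input have amplitude 0.
(|00⟩, |01⟩): (a, b) = (0, 0.4696) → (0.3321, -0.3321)
(|10⟩, |11⟩): (a, b) = (0, 0.8829) → (0.6243, -0.6243)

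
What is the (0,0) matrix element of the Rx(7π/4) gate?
-0.9239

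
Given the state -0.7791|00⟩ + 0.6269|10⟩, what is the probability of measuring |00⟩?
0.607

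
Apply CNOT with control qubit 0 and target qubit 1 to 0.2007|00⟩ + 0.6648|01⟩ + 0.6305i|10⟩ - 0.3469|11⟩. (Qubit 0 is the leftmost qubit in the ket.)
0.2007|00⟩ + 0.6648|01⟩ - 0.3469|10⟩ + 0.6305i|11⟩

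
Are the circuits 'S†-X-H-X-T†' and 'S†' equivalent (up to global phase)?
No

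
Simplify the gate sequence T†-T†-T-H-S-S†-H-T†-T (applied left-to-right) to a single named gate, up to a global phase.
T†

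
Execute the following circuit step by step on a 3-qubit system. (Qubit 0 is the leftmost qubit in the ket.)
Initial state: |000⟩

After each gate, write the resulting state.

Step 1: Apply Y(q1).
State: i|010⟩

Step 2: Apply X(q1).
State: i|000⟩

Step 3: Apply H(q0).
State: (1/√2)i|000⟩ + (1/√2)i|100⟩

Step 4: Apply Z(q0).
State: (1/√2)i|000⟩ - (1/√2)i|100⟩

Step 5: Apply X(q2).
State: (1/√2)i|001⟩ - (1/√2)i|101⟩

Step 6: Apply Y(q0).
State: -1/√2|001⟩ - 1/√2|101⟩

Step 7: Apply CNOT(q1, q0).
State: -1/√2|001⟩ - 1/√2|101⟩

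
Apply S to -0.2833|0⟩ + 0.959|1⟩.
-0.2833|0⟩ + 0.959i|1⟩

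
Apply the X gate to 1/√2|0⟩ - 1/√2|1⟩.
-1/√2|0⟩ + 1/√2|1⟩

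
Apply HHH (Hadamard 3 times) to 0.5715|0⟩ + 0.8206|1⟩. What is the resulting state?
0.9844|0⟩ - 0.1761|1⟩

H² = I, so H^3 = H: a single Hadamard. With (a, b) = (0.5715, 0.8206), H gives ((a + b)/√2, (a − b)/√2) = (0.9844, -0.1761).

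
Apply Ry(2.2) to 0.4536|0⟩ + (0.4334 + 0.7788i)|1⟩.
(-0.1805 - 0.6941i)|0⟩ + (0.6008 + 0.3533i)|1⟩

Ry(2.2) = [[cos(θ/2), −sin(θ/2)], [sin(θ/2), cos(θ/2)]]; θ = 2.2, cos(θ/2) ≈ 0.453596, sin(θ/2) ≈ 0.891207.
With a = amp(|0⟩) = 0.4536 and b = amp(|1⟩) = (0.4334 + 0.7788i):
new amp(|0⟩) = (0.453596)·a + (-0.891207)·b = (-0.1805 - 0.6941i)
new amp(|1⟩) = (0.891207)·a + (0.453596)·b = (0.6008 + 0.3533i)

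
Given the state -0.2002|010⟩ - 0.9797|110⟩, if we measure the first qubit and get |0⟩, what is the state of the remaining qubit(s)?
-|10⟩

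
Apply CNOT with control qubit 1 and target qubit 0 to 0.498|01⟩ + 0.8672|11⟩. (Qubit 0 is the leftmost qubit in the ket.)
0.8672|01⟩ + 0.498|11⟩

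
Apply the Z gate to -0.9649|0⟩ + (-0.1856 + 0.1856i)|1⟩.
-0.9649|0⟩ + (0.1856 - 0.1856i)|1⟩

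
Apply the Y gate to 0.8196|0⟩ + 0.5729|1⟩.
-0.5729i|0⟩ + 0.8196i|1⟩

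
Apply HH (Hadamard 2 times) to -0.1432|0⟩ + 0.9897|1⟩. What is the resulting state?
-0.1432|0⟩ + 0.9897|1⟩

H² = I, so an even number of Hadamards cancels: H^2 = I and the state is unchanged.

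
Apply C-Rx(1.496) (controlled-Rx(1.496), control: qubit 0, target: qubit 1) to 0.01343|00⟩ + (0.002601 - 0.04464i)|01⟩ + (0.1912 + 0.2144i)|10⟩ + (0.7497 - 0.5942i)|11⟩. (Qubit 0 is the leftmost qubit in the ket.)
0.01343|00⟩ + (0.002601 - 0.04464i)|01⟩ + (-0.264 - 0.3528i)|10⟩ + (0.6954 - 0.5656i)|11⟩

C-Rx(1.496) leaves the control-|0⟩ kets |00⟩, |01⟩ unchanged and applies Rx(1.496) to qubit 1 on the control-|1⟩ pair (|10⟩, |11⟩).
Rx(1.496) = [[cos(θ/2), −i·sin(θ/2)], [−i·sin(θ/2), cos(θ/2)]]; θ = 1.496, cos(θ/2) ≈ 0.733051, sin(θ/2) ≈ 0.680174.
With a = amp(|10⟩) = (0.1912 + 0.2144i) and b = amp(|11⟩) = (0.7497 - 0.5942i):
new amp(|10⟩) = (0.733051)·a + (-0.680174i)·b = (-0.264 - 0.3528i)
new amp(|11⟩) = (-0.680174i)·a + (0.733051)·b = (0.6954 - 0.5656i)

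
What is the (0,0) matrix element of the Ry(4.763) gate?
-0.7248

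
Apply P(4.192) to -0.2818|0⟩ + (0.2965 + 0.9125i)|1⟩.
-0.2818|0⟩ + (0.6443 - 0.711i)|1⟩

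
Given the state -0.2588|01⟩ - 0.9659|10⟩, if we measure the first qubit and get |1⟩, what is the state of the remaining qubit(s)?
-|0⟩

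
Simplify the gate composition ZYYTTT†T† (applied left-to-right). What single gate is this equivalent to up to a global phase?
Z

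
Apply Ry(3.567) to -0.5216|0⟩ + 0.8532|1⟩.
-0.7239|0⟩ - 0.69|1⟩

Ry(3.567) = [[cos(θ/2), −sin(θ/2)], [sin(θ/2), cos(θ/2)]]; θ = 3.567, cos(θ/2) ≈ -0.211103, sin(θ/2) ≈ 0.977464.
With a = amp(|0⟩) = -0.5216 and b = amp(|1⟩) = 0.8532:
new amp(|0⟩) = (-0.211103)·a + (-0.977464)·b = -0.7239
new amp(|1⟩) = (0.977464)·a + (-0.211103)·b = -0.69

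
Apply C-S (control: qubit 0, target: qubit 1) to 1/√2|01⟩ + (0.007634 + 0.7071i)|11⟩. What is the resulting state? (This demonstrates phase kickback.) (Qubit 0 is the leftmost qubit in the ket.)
1/√2|01⟩ + (-0.7071 + 0.007634i)|11⟩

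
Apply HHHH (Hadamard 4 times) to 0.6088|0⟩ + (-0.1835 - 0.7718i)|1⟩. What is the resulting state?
0.6088|0⟩ + (-0.1835 - 0.7718i)|1⟩

H² = I, so an even number of Hadamards cancels: H^4 = I and the state is unchanged.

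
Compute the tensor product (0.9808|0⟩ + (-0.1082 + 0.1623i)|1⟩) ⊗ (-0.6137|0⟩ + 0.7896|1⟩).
-0.6019|00⟩ + 0.7744|01⟩ + (0.0664 - 0.0996i)|10⟩ + (-0.08543 + 0.1282i)|11⟩

amp(|b₁b₂…⟩) = product of the factor amplitudes for bits b₁, b₂, …; only kets whose every factor amplitude is nonzero survive.
|00⟩: (0.9808)(-0.6137) = -0.6019
|01⟩: (0.9808)(0.7896) = 0.7744
|10⟩: (-0.1082 + 0.1623i)(-0.6137) = (0.0664 - 0.0996i)
|11⟩: (-0.1082 + 0.1623i)(0.7896) = (-0.08543 + 0.1282i)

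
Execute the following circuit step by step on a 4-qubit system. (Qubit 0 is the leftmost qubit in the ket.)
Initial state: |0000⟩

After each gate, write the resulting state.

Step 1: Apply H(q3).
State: 1/√2|0000⟩ + 1/√2|0001⟩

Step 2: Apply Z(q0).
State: 1/√2|0000⟩ + 1/√2|0001⟩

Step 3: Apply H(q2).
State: 1/2|0000⟩ + 1/2|0001⟩ + 1/2|0010⟩ + 1/2|0011⟩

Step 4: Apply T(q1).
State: 1/2|0000⟩ + 1/2|0001⟩ + 1/2|0010⟩ + 1/2|0011⟩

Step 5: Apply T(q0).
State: 1/2|0000⟩ + 1/2|0001⟩ + 1/2|0010⟩ + 1/2|0011⟩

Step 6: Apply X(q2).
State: 1/2|0000⟩ + 1/2|0001⟩ + 1/2|0010⟩ + 1/2|0011⟩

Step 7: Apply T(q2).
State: 1/2|0000⟩ + 1/2|0001⟩ + (1/√8 + (1/√8)i)|0010⟩ + (1/√8 + (1/√8)i)|0011⟩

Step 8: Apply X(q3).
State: 1/2|0000⟩ + 1/2|0001⟩ + (1/√8 + (1/√8)i)|0010⟩ + (1/√8 + (1/√8)i)|0011⟩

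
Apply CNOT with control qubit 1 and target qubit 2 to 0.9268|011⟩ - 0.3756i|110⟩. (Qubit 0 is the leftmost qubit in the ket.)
0.9268|010⟩ - 0.3756i|111⟩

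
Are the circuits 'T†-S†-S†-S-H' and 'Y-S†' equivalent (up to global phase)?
No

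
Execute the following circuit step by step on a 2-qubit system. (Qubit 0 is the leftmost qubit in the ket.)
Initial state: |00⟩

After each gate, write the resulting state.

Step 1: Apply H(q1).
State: 1/√2|00⟩ + 1/√2|01⟩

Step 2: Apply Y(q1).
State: -(1/√2)i|00⟩ + (1/√2)i|01⟩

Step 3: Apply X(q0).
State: -(1/√2)i|10⟩ + (1/√2)i|11⟩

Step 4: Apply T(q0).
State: (1/2 - (1/2)i)|10⟩ + (-1/2 + (1/2)i)|11⟩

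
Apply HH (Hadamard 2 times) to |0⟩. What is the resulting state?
|0⟩

H² = I, so an even number of Hadamards cancels: H^2 = I and the state is unchanged.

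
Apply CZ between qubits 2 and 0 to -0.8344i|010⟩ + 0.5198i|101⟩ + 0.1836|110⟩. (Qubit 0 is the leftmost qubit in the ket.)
-0.8344i|010⟩ - 0.5198i|101⟩ + 0.1836|110⟩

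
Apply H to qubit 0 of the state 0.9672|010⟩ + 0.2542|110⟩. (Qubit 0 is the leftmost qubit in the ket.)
0.8637|010⟩ + 0.5042|110⟩

H on qubit 0 mixes each pair of kets that differ only in qubit 0: amplitudes (a, b) of (|…0…⟩, |…1…⟩) become ((a + b)/√2, (a − b)/√2). Kets absent from the input have amplitude 0.
(|010⟩, |110⟩): (a, b) = (0.9672, 0.2542) → (0.8637, 0.5042)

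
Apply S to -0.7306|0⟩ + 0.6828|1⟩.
-0.7306|0⟩ + 0.6828i|1⟩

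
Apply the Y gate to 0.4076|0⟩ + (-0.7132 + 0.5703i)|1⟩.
(0.5703 + 0.7132i)|0⟩ + 0.4076i|1⟩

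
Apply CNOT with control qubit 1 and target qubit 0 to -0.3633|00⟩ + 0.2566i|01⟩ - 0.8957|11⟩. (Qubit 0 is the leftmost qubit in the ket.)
-0.3633|00⟩ - 0.8957|01⟩ + 0.2566i|11⟩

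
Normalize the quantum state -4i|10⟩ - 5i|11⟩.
-0.6247i|10⟩ - 0.7809i|11⟩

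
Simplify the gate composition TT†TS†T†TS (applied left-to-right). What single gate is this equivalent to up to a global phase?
T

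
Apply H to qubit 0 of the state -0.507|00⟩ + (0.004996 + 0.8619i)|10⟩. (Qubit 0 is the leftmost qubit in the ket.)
(-0.355 + 0.6095i)|00⟩ + (-0.362 - 0.6095i)|10⟩

H on qubit 0 mixes each pair of kets that differ only in qubit 0: amplitudes (a, b) of (|…0…⟩, |…1…⟩) become ((a + b)/√2, (a − b)/√2). Kets absent from the input have amplitude 0.
(|00⟩, |10⟩): (a, b) = (-0.507, (0.004996 + 0.8619i)) → ((-0.355 + 0.6095i), (-0.362 - 0.6095i))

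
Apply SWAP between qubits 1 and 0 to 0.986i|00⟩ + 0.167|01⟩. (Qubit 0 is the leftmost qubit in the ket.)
0.986i|00⟩ + 0.167|10⟩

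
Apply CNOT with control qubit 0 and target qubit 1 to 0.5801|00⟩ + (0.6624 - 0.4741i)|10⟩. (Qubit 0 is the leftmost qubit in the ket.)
0.5801|00⟩ + (0.6624 - 0.4741i)|11⟩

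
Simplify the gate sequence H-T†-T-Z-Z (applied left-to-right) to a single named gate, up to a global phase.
H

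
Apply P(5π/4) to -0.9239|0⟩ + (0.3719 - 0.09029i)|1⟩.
-0.9239|0⟩ + (-0.3268 - 0.1991i)|1⟩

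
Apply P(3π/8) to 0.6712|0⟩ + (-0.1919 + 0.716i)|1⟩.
0.6712|0⟩ + (-0.7349 + 0.09671i)|1⟩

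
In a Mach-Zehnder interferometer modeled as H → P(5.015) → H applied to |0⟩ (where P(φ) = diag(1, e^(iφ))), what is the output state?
(0.649 - 0.4773i)|0⟩ + (0.351 + 0.4773i)|1⟩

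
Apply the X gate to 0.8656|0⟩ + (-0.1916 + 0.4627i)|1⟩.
(-0.1916 + 0.4627i)|0⟩ + 0.8656|1⟩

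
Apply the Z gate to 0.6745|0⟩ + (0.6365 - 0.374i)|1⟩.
0.6745|0⟩ + (-0.6365 + 0.374i)|1⟩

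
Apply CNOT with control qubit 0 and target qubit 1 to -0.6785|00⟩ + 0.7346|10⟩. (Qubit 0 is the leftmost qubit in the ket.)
-0.6785|00⟩ + 0.7346|11⟩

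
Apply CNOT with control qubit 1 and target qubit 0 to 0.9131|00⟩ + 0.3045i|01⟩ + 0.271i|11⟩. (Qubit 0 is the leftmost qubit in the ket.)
0.9131|00⟩ + 0.271i|01⟩ + 0.3045i|11⟩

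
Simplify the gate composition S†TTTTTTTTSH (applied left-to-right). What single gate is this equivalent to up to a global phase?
H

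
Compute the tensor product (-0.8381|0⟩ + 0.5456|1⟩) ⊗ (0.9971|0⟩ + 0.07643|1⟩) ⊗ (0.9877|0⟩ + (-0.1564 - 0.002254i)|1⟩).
-0.8254|000⟩ + (0.1307 + 0.001884i)|001⟩ - 0.06327|010⟩ + (0.01002 + 0.0001444i)|011⟩ + 0.5373|100⟩ + (-0.08508 - 0.001226i)|101⟩ + 0.04119|110⟩ + (-0.006522 - 0.00009399i)|111⟩

amp(|b₁b₂…⟩) = product of the factor amplitudes for bits b₁, b₂, …; only kets whose every factor amplitude is nonzero survive.
|000⟩: (-0.8381)(0.9971)(0.9877) = -0.8254
|001⟩: (-0.8381)(0.9971)(-0.1564 - 0.002254i) = (0.1307 + 0.001884i)
|010⟩: (-0.8381)(0.07643)(0.9877) = -0.06327
|011⟩: (-0.8381)(0.07643)(-0.1564 - 0.002254i) = (0.01002 + 0.0001444i)
|100⟩: (0.5456)(0.9971)(0.9877) = 0.5373
|101⟩: (0.5456)(0.9971)(-0.1564 - 0.002254i) = (-0.08508 - 0.001226i)
|110⟩: (0.5456)(0.07643)(0.9877) = 0.04119
|111⟩: (0.5456)(0.07643)(-0.1564 - 0.002254i) = (-0.006522 - 0.00009399i)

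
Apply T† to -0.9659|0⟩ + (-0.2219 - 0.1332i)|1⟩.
-0.9659|0⟩ + (-0.2511 + 0.06272i)|1⟩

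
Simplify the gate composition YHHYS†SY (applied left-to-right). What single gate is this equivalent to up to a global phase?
Y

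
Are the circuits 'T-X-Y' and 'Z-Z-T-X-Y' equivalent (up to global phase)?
Yes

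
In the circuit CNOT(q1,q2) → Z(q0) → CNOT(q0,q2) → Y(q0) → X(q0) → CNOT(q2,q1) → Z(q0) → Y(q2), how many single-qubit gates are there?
5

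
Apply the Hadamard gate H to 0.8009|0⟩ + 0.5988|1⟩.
0.9897|0⟩ + 0.1429|1⟩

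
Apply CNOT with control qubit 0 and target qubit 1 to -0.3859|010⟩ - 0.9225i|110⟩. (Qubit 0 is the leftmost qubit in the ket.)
-0.3859|010⟩ - 0.9225i|100⟩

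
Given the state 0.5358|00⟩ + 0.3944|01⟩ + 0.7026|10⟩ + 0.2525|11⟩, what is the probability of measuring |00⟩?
0.2871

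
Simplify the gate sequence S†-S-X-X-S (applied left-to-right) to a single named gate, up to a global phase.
S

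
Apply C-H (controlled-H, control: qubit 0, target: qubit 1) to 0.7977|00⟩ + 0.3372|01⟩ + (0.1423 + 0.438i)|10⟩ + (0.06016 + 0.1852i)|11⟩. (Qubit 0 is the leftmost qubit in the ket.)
0.7977|00⟩ + 0.3372|01⟩ + (0.1432 + 0.4407i)|10⟩ + (0.05808 + 0.1788i)|11⟩

C-H leaves the control-|0⟩ kets |00⟩, |01⟩ unchanged and applies H to qubit 1 on the control-|1⟩ pair (|10⟩, |11⟩).
H = [[1/√2, 1/√2], [1/√2, -1/√2]].
With a = amp(|10⟩) = (0.1423 + 0.438i) and b = amp(|11⟩) = (0.06016 + 0.1852i):
new amp(|10⟩) = (1/√2)·a + (1/√2)·b = (0.1432 + 0.4407i)
new amp(|11⟩) = (1/√2)·a + (-1/√2)·b = (0.05808 + 0.1788i)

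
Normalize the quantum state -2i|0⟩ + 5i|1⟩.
-0.3714i|0⟩ + 0.9285i|1⟩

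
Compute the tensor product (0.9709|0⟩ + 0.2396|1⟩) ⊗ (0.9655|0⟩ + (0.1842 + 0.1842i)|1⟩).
0.9374|00⟩ + (0.1788 + 0.1788i)|01⟩ + 0.2313|10⟩ + (0.04413 + 0.04413i)|11⟩

amp(|b₁b₂…⟩) = product of the factor amplitudes for bits b₁, b₂, …; only kets whose every factor amplitude is nonzero survive.
|00⟩: (0.9709)(0.9655) = 0.9374
|01⟩: (0.9709)(0.1842 + 0.1842i) = (0.1788 + 0.1788i)
|10⟩: (0.2396)(0.9655) = 0.2313
|11⟩: (0.2396)(0.1842 + 0.1842i) = (0.04413 + 0.04413i)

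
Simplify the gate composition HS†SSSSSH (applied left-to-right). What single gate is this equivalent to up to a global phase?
I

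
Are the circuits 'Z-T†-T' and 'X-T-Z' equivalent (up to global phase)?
No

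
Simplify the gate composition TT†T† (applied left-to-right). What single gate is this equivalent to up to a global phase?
T†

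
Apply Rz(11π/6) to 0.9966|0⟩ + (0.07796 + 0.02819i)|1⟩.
(-0.9626 - 0.2579i)|0⟩ + (-0.0826 - 0.007052i)|1⟩

Rz(11π/6) = [[e^(−iθ/2), 0], [0, e^(iθ/2)]] with e^(±iθ/2) = cos(θ/2) ± i·sin(θ/2); θ = 11π/6, cos(θ/2) ≈ -0.965926, sin(θ/2) ≈ 0.258819.
With a = amp(|0⟩) = 0.9966 and b = amp(|1⟩) = (0.07796 + 0.02819i):
new amp(|0⟩) = (-0.965926 - 0.258819i)·a = (-0.9626 - 0.2579i)
new amp(|1⟩) = (-0.965926 + 0.258819i)·b = (-0.0826 - 0.007052i)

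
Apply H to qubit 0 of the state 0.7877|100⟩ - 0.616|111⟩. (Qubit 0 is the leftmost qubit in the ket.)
0.557|000⟩ - 0.4356|011⟩ - 0.557|100⟩ + 0.4356|111⟩

H on qubit 0 mixes each pair of kets that differ only in qubit 0: amplitudes (a, b) of (|…0…⟩, |…1…⟩) become ((a + b)/√2, (a − b)/√2). Kets absent from the input have amplitude 0.
(|000⟩, |100⟩): (a, b) = (0, 0.7877) → (0.557, -0.557)
(|011⟩, |111⟩): (a, b) = (0, -0.616) → (-0.4356, 0.4356)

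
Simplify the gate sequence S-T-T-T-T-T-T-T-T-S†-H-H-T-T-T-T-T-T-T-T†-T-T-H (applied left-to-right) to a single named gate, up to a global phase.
H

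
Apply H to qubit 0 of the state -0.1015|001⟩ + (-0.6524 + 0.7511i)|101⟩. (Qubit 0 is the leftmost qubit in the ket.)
(-0.5331 + 0.5311i)|001⟩ + (0.3895 - 0.5311i)|101⟩

H on qubit 0 mixes each pair of kets that differ only in qubit 0: amplitudes (a, b) of (|…0…⟩, |…1…⟩) become ((a + b)/√2, (a − b)/√2). Kets absent from the input have amplitude 0.
(|001⟩, |101⟩): (a, b) = (-0.1015, (-0.6524 + 0.7511i)) → ((-0.5331 + 0.5311i), (0.3895 - 0.5311i))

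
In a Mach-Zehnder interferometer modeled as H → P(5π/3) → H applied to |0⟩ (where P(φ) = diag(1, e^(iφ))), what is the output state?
(0.75 - 0.433i)|0⟩ + (0.25 + 0.433i)|1⟩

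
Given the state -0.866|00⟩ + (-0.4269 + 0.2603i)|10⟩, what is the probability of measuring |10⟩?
0.25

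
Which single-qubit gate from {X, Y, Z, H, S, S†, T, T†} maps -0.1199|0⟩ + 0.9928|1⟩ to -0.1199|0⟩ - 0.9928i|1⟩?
S†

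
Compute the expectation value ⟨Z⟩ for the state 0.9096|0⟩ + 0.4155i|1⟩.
0.6547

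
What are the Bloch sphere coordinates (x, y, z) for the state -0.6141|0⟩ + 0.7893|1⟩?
(-0.9694, 0, -0.2459)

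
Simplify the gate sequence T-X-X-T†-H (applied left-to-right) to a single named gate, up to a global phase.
H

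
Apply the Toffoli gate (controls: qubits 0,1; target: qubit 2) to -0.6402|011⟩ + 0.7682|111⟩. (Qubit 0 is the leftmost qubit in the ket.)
-0.6402|011⟩ + 0.7682|110⟩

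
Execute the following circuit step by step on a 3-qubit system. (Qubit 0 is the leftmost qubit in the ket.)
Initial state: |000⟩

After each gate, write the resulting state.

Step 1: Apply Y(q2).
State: i|001⟩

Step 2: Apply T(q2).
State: (-1/√2 + (1/√2)i)|001⟩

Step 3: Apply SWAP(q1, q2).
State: (-1/√2 + (1/√2)i)|010⟩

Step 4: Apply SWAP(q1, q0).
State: (-1/√2 + (1/√2)i)|100⟩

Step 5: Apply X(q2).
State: (-1/√2 + (1/√2)i)|101⟩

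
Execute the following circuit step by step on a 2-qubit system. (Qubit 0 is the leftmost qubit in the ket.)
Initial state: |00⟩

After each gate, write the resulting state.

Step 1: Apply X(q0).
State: |10⟩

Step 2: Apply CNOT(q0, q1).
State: |11⟩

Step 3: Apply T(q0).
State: (1/√2 + (1/√2)i)|11⟩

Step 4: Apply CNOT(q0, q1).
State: (1/√2 + (1/√2)i)|10⟩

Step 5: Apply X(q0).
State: (1/√2 + (1/√2)i)|00⟩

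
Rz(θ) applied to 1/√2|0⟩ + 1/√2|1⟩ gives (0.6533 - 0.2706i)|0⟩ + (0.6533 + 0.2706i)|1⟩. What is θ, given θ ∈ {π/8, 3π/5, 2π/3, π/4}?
π/4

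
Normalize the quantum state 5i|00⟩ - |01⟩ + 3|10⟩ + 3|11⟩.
0.7538i|00⟩ - 0.1508|01⟩ + 0.4523|10⟩ + 0.4523|11⟩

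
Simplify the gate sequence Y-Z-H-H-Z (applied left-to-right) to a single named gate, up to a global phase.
Y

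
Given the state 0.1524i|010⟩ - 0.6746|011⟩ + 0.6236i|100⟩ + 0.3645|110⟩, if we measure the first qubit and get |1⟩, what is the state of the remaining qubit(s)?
0.8633i|00⟩ + 0.5046|10⟩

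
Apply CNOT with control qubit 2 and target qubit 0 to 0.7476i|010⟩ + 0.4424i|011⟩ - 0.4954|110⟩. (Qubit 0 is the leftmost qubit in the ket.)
0.7476i|010⟩ - 0.4954|110⟩ + 0.4424i|111⟩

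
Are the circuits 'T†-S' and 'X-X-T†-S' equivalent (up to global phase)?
Yes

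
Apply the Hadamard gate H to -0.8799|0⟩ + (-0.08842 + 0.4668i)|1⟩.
(-0.6847 + 0.3301i)|0⟩ + (-0.5597 - 0.3301i)|1⟩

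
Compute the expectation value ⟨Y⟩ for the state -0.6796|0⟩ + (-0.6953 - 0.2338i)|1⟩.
0.3178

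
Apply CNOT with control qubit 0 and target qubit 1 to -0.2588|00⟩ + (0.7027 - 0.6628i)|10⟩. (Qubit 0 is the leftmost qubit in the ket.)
-0.2588|00⟩ + (0.7027 - 0.6628i)|11⟩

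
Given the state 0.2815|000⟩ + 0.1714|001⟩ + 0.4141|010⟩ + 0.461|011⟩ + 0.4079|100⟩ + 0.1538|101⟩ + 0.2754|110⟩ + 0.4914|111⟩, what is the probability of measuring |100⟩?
0.1664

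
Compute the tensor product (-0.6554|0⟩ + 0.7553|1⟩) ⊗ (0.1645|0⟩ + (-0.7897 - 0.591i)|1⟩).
-0.1078|00⟩ + (0.5176 + 0.3873i)|01⟩ + 0.1242|10⟩ + (-0.5965 - 0.4464i)|11⟩

amp(|b₁b₂…⟩) = product of the factor amplitudes for bits b₁, b₂, …; only kets whose every factor amplitude is nonzero survive.
|00⟩: (-0.6554)(0.1645) = -0.1078
|01⟩: (-0.6554)(-0.7897 - 0.591i) = (0.5176 + 0.3873i)
|10⟩: (0.7553)(0.1645) = 0.1242
|11⟩: (0.7553)(-0.7897 - 0.591i) = (-0.5965 - 0.4464i)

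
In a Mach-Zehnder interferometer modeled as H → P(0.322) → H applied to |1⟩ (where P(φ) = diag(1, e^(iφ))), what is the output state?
(0.0257 - 0.1582i)|0⟩ + (0.9743 + 0.1582i)|1⟩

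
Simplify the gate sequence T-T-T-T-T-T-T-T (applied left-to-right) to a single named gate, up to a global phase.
I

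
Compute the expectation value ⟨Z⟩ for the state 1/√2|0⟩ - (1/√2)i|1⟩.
0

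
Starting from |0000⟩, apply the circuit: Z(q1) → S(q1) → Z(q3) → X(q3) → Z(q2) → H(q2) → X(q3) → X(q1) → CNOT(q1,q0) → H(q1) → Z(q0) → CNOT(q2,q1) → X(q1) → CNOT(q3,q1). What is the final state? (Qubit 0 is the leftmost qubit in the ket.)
1/2|1000⟩ - 1/2|1010⟩ - 1/2|1100⟩ + 1/2|1110⟩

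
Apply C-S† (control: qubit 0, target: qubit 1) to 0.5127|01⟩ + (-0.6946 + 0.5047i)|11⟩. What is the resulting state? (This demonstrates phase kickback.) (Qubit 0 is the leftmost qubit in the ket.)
0.5127|01⟩ + (0.5047 + 0.6946i)|11⟩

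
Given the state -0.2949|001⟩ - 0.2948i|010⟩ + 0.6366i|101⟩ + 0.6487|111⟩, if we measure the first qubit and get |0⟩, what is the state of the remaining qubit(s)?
-0.7072|01⟩ - 0.707i|10⟩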